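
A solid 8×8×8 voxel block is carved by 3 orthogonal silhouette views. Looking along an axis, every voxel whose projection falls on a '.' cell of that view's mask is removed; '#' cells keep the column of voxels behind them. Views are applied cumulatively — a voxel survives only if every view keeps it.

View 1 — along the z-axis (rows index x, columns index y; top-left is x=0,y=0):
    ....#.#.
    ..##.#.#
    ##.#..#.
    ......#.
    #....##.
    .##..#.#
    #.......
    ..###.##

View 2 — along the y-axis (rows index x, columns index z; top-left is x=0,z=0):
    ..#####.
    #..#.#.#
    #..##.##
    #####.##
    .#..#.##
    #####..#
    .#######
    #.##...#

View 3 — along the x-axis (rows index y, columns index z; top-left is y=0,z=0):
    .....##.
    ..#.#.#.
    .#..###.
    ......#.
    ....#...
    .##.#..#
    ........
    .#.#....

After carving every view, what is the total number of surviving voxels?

before carving: 512 voxels (8×8×8)
[1] z-view keeps 24 columns → grid now 192
[2] y-view keeps 42 columns → grid now 116
[3] x-view keeps 17 columns → grid now 25

25 voxels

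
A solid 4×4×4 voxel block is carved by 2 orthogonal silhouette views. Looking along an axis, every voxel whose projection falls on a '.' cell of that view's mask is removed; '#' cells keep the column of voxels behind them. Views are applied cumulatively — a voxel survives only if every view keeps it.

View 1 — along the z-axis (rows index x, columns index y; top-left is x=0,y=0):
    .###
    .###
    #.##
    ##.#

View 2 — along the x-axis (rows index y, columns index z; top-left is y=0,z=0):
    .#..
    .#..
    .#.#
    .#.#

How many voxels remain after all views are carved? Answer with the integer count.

before carving: 64 voxels (4×4×4)
V1 z: intersect with XY mask (12 set) -- 48 left
V2 x: intersect with YZ mask (6 set) -- 19 left

19 voxels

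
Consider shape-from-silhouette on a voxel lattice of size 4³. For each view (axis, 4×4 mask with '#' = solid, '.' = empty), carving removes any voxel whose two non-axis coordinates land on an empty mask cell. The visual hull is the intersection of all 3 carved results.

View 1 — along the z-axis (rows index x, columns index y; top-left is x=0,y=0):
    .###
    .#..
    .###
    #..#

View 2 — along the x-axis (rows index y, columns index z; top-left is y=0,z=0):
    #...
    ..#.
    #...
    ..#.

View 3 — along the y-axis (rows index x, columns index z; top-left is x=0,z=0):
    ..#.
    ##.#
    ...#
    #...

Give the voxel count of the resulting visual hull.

3 voxels

before carving: 64 voxels (4×4×4)
carve view 1 (along z, XY-mask fill 9/16): 36 voxels remain
carve view 2 (along x, YZ-mask fill 4/16): 9 voxels remain
carve view 3 (along y, XZ-mask fill 6/16): 3 voxels remain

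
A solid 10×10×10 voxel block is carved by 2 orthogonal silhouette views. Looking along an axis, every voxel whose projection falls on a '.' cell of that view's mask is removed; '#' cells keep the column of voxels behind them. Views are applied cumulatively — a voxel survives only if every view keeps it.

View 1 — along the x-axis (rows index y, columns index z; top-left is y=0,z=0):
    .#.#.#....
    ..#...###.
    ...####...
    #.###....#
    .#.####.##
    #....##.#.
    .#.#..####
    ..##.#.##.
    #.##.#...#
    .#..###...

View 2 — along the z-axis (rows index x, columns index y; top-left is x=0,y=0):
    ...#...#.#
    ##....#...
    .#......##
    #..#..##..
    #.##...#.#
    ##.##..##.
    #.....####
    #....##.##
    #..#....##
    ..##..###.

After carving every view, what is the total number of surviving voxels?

remaining voxels: 196

before carving: 1000 voxels (10×10×10)
  1. axis=0 (YZ plane), |mask|=47  ⇒  voxels=470
  2. axis=2 (XY plane), |mask|=43  ⇒  voxels=196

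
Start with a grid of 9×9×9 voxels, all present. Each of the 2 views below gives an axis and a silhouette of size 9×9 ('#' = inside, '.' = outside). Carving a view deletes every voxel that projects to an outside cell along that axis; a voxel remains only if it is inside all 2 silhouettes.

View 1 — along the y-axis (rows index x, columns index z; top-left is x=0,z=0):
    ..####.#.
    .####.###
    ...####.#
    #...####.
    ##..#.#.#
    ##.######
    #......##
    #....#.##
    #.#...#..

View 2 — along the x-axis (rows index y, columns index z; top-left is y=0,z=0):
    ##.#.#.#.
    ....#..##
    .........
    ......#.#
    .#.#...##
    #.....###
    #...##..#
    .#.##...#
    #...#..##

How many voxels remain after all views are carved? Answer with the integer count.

initial block: 9^3 = 729
[1] y-view keeps 45 columns → grid now 405
[2] x-view keeps 30 columns → grid now 163

voxel count = 163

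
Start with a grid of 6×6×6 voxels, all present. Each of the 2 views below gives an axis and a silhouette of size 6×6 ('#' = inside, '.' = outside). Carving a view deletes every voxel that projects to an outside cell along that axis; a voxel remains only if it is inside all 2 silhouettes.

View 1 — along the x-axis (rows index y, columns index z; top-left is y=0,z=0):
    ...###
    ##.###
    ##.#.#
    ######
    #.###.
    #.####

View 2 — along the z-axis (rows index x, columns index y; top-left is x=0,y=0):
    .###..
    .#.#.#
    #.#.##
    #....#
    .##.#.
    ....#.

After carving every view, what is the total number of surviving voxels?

72 voxels

before carving: 216 voxels (6×6×6)
[1] x-view keeps 27 columns → grid now 162
[2] z-view keeps 16 columns → grid now 72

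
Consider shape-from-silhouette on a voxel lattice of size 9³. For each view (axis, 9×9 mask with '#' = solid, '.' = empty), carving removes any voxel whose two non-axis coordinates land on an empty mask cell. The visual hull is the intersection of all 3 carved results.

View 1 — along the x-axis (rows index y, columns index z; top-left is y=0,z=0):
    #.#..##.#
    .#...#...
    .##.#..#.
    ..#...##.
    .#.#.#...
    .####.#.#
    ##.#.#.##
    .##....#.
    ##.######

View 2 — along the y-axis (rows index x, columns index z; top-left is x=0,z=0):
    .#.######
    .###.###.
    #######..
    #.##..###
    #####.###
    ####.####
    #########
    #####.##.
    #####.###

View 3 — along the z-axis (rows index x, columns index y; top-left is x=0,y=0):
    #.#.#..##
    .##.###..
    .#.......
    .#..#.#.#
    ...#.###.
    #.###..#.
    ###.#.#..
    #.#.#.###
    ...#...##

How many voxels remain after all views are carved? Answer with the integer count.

full grid |V| = 729
carve view 1 (along x, YZ-mask fill 40/81): 360 voxels remain
carve view 2 (along y, XZ-mask fill 66/81): 296 voxels remain
carve view 3 (along z, XY-mask fill 38/81): 135 voxels remain

remaining voxels: 135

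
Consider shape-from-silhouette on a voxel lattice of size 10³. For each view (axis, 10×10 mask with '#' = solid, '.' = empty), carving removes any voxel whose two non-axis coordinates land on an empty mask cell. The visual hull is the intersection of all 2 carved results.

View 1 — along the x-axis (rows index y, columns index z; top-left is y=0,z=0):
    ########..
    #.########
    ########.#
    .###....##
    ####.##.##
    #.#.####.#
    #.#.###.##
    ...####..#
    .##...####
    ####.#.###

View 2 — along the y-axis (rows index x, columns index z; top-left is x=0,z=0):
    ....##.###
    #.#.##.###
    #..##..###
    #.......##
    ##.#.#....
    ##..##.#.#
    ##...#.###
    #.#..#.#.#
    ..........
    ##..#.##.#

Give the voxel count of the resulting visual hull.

initial block: 10^3 = 1000
carve view 1 (along x, YZ-mask fill 72/100): 720 voxels remain
carve view 2 (along y, XZ-mask fill 48/100): 342 voxels remain

342 voxels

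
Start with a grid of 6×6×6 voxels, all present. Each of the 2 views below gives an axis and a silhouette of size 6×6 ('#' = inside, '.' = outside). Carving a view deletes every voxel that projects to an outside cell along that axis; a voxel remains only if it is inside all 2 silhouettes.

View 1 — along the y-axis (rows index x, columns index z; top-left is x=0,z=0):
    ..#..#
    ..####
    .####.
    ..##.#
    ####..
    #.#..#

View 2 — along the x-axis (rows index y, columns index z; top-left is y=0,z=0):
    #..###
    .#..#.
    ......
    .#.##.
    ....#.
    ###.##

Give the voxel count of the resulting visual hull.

voxel count = 42

initial block: 6^3 = 216
[1] y-view keeps 20 columns → grid now 120
[2] x-view keeps 15 columns → grid now 42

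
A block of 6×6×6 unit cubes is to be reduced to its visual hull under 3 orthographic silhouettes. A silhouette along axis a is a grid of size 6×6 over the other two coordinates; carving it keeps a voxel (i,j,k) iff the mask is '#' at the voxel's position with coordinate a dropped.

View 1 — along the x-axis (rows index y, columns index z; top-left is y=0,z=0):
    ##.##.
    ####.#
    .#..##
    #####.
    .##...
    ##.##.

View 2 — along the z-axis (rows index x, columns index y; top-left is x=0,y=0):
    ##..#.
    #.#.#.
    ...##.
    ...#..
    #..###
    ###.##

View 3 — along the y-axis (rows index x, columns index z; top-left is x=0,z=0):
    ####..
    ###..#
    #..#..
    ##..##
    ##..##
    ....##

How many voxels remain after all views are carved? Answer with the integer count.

initial block: 6^3 = 216
V1 x: intersect with YZ mask (23 set) -- 138 left
V2 z: intersect with XY mask (18 set) -- 65 left
V3 y: intersect with XZ mask (20 set) -- 35 left

remaining voxels: 35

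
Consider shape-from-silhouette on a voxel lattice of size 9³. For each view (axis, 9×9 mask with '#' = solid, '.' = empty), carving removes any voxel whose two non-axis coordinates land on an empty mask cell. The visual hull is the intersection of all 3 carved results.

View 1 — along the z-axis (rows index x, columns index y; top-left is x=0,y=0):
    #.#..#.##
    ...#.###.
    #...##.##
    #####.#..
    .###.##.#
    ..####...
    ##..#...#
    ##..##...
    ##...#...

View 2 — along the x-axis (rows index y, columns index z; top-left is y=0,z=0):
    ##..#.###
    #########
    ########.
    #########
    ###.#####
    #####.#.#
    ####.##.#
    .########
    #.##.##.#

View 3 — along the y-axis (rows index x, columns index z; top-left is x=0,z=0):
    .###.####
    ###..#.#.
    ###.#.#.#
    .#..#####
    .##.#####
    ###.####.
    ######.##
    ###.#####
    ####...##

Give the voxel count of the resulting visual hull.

229 voxels

before carving: 729 voxels (9×9×9)
carve view 1 (along z, XY-mask fill 41/81): 369 voxels remain
carve view 2 (along x, YZ-mask fill 68/81): 307 voxels remain
carve view 3 (along y, XZ-mask fill 60/81): 229 voxels remain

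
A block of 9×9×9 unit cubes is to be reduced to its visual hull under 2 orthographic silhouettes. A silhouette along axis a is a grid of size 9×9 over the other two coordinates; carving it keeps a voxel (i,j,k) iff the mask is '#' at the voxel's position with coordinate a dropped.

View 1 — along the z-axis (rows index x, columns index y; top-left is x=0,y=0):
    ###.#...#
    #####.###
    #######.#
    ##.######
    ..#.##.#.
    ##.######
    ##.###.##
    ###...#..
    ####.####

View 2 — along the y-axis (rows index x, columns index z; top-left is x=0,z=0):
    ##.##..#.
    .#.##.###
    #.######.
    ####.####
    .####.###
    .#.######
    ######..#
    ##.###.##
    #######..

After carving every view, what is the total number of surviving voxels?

start: 9×9×9 = 729 voxels
step 1: project along z, AND mask (60/81) → |grid| = 540
step 2: project along y, AND mask (61/81) → |grid| = 410

voxel count = 410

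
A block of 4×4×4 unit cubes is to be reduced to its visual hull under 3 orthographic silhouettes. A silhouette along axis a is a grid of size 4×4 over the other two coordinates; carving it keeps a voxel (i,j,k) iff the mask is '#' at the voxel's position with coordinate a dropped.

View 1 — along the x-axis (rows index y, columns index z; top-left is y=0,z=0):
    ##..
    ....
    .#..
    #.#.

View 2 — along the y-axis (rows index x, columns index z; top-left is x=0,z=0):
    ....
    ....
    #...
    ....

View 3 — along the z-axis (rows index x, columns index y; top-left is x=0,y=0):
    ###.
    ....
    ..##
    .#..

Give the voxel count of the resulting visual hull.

initial block: 4^3 = 64
  1. axis=0 (YZ plane), |mask|=5  ⇒  voxels=20
  2. axis=1 (XZ plane), |mask|=1  ⇒  voxels=2
  3. axis=2 (XY plane), |mask|=6  ⇒  voxels=1

1 voxels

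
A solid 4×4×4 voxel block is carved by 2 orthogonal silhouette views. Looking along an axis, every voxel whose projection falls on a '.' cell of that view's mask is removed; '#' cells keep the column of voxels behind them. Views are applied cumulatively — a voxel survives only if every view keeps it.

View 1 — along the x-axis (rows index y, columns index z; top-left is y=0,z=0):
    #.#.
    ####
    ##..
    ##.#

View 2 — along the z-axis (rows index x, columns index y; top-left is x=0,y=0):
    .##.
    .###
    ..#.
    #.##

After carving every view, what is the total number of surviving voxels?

24 voxels

start: 4×4×4 = 64 voxels
carve view 1 (along x, YZ-mask fill 11/16): 44 voxels remain
carve view 2 (along z, XY-mask fill 9/16): 24 voxels remain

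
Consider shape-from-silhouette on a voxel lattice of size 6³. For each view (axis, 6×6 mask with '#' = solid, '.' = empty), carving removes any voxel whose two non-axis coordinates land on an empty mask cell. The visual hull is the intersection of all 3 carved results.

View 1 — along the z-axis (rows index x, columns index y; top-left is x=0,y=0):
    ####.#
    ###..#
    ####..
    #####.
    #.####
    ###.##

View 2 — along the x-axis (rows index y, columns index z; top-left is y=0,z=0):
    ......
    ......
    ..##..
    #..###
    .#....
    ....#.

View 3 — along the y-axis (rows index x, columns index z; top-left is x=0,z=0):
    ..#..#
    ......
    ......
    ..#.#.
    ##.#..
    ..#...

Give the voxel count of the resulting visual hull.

initial block: 6^3 = 216
V1 z: intersect with XY mask (28 set) -- 168 left
V2 x: intersect with YZ mask (8 set) -- 35 left
V3 y: intersect with XZ mask (8 set) -- 9 left

|visual hull| = 9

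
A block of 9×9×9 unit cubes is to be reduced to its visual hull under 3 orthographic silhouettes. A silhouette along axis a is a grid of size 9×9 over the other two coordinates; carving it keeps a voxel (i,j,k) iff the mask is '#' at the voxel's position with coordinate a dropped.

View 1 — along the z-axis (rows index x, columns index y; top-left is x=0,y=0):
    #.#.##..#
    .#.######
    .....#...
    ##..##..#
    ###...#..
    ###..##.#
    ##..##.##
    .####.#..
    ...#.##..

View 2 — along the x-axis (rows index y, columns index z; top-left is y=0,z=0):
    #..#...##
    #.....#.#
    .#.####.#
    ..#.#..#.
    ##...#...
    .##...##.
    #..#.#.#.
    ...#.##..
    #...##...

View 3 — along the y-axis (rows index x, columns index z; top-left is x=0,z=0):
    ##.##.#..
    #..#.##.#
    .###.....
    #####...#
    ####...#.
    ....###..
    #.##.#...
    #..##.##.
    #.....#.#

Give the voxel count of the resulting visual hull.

|visual hull| = 79

start: 9×9×9 = 729 voxels
carve view 1 (along z, XY-mask fill 42/81): 378 voxels remain
carve view 2 (along x, YZ-mask fill 33/81): 155 voxels remain
carve view 3 (along y, XZ-mask fill 39/81): 79 voxels remain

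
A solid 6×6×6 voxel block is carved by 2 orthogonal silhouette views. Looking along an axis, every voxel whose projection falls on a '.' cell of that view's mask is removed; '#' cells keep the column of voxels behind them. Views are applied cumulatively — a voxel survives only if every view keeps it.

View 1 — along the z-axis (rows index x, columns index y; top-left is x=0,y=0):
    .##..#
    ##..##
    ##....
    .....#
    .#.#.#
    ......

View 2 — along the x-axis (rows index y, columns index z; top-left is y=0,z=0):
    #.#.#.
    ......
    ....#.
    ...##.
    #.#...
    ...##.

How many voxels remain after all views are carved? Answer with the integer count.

|visual hull| = 19

start: 6×6×6 = 216 voxels
after view 1 [z-axis, 13 of 36 cells solid] → remaining = 78
after view 2 [x-axis, 10 of 36 cells solid] → remaining = 19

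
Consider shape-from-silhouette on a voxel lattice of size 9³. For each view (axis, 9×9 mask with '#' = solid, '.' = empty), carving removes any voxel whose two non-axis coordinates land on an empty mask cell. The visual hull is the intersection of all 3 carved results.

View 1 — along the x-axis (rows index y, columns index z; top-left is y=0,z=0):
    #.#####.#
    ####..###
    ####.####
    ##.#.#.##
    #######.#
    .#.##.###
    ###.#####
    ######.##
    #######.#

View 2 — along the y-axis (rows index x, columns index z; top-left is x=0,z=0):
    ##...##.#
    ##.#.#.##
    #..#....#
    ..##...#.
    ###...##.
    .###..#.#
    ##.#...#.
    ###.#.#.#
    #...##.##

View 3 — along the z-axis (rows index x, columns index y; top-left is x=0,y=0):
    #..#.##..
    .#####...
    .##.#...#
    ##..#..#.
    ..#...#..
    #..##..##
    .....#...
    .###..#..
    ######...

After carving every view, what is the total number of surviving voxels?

start: 9×9×9 = 729 voxels
step 1: project along x, AND mask (66/81) → |grid| = 594
step 2: project along y, AND mask (42/81) → |grid| = 317
step 3: project along z, AND mask (35/81) → |grid| = 139

139 voxels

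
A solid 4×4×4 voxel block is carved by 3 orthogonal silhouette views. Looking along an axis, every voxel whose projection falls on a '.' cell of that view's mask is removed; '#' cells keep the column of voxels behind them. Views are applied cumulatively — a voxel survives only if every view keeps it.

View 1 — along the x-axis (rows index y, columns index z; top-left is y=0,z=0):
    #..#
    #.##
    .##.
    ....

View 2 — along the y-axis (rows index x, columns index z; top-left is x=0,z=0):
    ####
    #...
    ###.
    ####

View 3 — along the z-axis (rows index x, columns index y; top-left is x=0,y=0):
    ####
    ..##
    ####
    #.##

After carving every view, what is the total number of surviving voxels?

start: 4×4×4 = 64 voxels
after view 1 [x-axis, 7 of 16 cells solid] → remaining = 28
after view 2 [y-axis, 12 of 16 cells solid] → remaining = 21
after view 3 [z-axis, 13 of 16 cells solid] → remaining = 16

voxel count = 16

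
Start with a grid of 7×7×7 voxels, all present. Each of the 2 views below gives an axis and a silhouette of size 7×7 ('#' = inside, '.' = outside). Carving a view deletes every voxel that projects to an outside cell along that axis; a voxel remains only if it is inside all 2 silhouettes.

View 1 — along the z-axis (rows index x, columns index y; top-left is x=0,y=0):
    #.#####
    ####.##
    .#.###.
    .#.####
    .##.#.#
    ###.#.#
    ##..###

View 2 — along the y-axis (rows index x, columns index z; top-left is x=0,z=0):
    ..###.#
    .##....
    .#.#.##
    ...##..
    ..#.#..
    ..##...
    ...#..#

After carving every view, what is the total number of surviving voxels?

|visual hull| = 90

initial block: 7^3 = 343
after view 1 [z-axis, 35 of 49 cells solid] → remaining = 245
after view 2 [y-axis, 18 of 49 cells solid] → remaining = 90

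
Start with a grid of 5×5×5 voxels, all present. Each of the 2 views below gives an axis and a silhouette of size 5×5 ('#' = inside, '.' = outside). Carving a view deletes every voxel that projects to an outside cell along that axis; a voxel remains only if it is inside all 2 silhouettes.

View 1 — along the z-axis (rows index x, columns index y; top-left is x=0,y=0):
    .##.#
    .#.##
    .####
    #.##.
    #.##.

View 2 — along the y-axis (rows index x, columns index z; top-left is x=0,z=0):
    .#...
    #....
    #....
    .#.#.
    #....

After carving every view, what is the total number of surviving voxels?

|visual hull| = 19

start: 5×5×5 = 125 voxels
step 1: project along z, AND mask (16/25) → |grid| = 80
step 2: project along y, AND mask (6/25) → |grid| = 19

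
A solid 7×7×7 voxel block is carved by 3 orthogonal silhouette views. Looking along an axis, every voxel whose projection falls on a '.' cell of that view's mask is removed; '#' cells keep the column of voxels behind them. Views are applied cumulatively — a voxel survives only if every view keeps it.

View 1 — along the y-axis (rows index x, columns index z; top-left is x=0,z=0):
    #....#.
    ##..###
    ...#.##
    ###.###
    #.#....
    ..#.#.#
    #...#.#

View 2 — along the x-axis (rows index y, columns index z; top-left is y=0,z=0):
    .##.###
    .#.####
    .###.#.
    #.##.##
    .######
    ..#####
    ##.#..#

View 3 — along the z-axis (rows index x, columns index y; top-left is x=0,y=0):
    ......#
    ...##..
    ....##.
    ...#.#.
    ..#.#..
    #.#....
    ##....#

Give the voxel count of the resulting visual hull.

|visual hull| = 34

start: 7×7×7 = 343 voxels
V1 y: intersect with XZ mask (24 set) -- 168 left
V2 x: intersect with YZ mask (34 set) -- 111 left
V3 z: intersect with XY mask (14 set) -- 34 left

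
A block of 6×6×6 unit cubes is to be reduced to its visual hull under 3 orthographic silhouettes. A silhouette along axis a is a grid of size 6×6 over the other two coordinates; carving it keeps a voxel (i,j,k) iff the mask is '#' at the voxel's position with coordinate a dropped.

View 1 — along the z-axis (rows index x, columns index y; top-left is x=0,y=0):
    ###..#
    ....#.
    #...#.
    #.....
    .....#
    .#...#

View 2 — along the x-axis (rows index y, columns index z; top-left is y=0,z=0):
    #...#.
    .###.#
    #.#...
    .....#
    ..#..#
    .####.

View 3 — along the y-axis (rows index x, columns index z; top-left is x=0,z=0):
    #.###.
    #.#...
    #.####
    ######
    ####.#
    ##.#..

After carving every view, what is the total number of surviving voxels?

remaining voxels: 23

full grid |V| = 216
[1] z-view keeps 11 columns → grid now 66
[2] x-view keeps 15 columns → grid now 32
[3] y-view keeps 25 columns → grid now 23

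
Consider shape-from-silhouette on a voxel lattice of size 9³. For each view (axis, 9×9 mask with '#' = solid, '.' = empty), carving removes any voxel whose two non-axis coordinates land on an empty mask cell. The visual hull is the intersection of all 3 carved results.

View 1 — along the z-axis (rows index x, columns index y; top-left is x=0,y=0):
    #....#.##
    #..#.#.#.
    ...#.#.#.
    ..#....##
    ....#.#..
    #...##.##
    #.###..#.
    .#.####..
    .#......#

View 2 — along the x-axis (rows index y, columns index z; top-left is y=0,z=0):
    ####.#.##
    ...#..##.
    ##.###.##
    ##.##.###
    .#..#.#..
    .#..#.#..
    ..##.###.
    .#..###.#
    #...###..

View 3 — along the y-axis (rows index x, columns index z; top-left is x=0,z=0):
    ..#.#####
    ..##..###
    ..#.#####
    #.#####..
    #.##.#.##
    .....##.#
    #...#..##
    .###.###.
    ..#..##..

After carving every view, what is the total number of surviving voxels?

91 voxels

before carving: 729 voxels (9×9×9)
carve view 1 (along z, XY-mask fill 33/81): 297 voxels remain
carve view 2 (along x, YZ-mask fill 44/81): 159 voxels remain
carve view 3 (along y, XZ-mask fill 45/81): 91 voxels remain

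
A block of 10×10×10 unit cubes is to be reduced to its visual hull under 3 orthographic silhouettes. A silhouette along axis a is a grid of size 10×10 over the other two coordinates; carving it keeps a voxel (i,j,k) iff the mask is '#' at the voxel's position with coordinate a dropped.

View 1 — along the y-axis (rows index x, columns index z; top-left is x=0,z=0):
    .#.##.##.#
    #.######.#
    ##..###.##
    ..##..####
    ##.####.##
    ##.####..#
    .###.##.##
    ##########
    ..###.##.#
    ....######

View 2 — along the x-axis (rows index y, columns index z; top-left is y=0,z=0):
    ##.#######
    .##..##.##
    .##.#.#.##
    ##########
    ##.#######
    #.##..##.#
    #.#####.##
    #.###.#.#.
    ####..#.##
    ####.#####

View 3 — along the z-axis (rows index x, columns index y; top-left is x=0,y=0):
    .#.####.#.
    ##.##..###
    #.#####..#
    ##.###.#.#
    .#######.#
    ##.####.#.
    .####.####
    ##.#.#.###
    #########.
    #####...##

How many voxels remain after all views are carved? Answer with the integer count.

|visual hull| = 410

before carving: 1000 voxels (10×10×10)
carve view 1 (along y, XZ-mask fill 71/100): 710 voxels remain
carve view 2 (along x, YZ-mask fill 76/100): 550 voxels remain
carve view 3 (along z, XY-mask fill 73/100): 410 voxels remain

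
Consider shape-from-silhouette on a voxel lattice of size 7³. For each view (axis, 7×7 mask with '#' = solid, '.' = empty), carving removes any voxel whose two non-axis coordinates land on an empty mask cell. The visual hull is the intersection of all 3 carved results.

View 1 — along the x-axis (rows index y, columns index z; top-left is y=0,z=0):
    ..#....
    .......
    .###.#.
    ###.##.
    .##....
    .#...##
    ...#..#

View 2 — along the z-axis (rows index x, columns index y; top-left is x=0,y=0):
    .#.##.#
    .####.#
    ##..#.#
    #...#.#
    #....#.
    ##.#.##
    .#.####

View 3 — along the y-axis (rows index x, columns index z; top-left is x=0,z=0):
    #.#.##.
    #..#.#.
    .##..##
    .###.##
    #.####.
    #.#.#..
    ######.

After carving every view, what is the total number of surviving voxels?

start: 7×7×7 = 343 voxels
step 1: project along x, AND mask (17/49) → |grid| = 119
step 2: project along z, AND mask (28/49) → |grid| = 59
step 3: project along y, AND mask (30/49) → |grid| = 35

35 voxels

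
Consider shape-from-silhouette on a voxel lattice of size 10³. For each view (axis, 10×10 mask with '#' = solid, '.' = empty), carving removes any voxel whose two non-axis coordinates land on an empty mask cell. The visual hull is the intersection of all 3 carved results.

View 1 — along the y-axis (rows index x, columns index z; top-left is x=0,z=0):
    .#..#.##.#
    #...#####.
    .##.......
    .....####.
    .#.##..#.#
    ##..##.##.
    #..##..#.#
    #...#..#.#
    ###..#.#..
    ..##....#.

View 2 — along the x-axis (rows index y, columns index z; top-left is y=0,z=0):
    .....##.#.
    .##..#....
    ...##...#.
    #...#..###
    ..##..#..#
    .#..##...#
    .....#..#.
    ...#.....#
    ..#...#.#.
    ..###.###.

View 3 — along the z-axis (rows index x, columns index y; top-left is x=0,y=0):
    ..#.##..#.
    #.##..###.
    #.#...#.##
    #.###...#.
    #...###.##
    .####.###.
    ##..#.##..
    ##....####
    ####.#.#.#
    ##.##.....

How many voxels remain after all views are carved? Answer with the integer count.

full grid |V| = 1000
V1 y: intersect with XZ mask (45 set) -- 450 left
V2 x: intersect with YZ mask (35 set) -- 147 left
V3 z: intersect with XY mask (55 set) -- 72 left

|visual hull| = 72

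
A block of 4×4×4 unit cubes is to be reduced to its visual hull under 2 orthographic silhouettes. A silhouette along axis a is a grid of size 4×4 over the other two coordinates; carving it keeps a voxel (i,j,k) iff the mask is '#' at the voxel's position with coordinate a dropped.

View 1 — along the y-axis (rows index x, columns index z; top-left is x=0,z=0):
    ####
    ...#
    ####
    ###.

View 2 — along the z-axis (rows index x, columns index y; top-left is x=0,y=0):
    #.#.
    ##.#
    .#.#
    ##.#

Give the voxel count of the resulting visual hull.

remaining voxels: 28

initial block: 4^3 = 64
carve view 1 (along y, XZ-mask fill 12/16): 48 voxels remain
carve view 2 (along z, XY-mask fill 10/16): 28 voxels remain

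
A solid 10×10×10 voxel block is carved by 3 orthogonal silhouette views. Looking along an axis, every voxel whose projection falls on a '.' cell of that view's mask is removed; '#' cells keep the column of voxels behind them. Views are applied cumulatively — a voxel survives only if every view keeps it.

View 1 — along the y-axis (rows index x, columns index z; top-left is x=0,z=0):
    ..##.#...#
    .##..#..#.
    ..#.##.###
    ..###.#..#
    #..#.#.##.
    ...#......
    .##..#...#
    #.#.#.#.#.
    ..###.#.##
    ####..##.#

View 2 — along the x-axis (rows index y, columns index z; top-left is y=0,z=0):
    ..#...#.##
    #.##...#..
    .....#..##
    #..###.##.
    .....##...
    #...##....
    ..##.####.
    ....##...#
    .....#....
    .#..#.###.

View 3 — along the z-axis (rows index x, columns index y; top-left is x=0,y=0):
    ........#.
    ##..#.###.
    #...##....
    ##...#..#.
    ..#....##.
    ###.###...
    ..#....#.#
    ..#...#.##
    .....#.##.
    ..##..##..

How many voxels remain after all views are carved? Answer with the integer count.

full grid |V| = 1000
step 1: project along y, AND mask (47/100) → |grid| = 470
step 2: project along x, AND mask (37/100) → |grid| = 176
step 3: project along z, AND mask (37/100) → |grid| = 52

remaining voxels: 52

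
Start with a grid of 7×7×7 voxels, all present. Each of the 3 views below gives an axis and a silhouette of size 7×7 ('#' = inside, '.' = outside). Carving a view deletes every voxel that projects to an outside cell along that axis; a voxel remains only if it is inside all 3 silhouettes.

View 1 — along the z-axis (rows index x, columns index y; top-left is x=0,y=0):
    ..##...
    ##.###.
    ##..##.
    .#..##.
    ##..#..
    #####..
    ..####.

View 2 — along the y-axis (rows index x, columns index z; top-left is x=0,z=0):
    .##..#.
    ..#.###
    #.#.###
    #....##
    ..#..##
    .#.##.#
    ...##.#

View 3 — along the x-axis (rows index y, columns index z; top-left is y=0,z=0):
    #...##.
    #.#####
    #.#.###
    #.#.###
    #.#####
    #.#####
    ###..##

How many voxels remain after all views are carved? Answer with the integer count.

77 voxels

initial block: 7^3 = 343
  1. axis=2 (XY plane), |mask|=26  ⇒  voxels=182
  2. axis=1 (XZ plane), |mask|=25  ⇒  voxels=96
  3. axis=0 (YZ plane), |mask|=36  ⇒  voxels=77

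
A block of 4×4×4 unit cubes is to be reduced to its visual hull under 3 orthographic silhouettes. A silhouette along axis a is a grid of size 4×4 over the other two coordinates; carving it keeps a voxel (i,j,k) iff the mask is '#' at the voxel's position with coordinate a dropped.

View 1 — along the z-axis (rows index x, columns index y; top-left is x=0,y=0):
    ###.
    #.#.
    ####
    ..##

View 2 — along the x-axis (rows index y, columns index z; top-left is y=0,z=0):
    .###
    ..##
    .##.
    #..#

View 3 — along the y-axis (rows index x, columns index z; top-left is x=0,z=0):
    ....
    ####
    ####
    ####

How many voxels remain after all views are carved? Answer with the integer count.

voxel count = 18

before carving: 64 voxels (4×4×4)
step 1: project along z, AND mask (11/16) → |grid| = 44
step 2: project along x, AND mask (9/16) → |grid| = 25
step 3: project along y, AND mask (12/16) → |grid| = 18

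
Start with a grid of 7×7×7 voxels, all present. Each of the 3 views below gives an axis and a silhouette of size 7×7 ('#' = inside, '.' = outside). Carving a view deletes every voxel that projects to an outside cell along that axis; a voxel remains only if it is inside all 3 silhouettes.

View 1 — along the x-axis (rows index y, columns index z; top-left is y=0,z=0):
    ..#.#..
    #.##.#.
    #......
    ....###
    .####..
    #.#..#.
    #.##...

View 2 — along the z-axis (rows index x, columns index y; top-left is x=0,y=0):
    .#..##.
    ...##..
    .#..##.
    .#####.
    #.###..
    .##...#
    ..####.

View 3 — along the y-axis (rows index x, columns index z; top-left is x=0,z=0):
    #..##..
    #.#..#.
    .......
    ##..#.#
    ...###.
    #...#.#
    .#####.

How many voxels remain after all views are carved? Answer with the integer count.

30 voxels

initial block: 7^3 = 343
after view 1 [x-axis, 20 of 49 cells solid] → remaining = 140
after view 2 [z-axis, 24 of 49 cells solid] → remaining = 73
after view 3 [y-axis, 21 of 49 cells solid] → remaining = 30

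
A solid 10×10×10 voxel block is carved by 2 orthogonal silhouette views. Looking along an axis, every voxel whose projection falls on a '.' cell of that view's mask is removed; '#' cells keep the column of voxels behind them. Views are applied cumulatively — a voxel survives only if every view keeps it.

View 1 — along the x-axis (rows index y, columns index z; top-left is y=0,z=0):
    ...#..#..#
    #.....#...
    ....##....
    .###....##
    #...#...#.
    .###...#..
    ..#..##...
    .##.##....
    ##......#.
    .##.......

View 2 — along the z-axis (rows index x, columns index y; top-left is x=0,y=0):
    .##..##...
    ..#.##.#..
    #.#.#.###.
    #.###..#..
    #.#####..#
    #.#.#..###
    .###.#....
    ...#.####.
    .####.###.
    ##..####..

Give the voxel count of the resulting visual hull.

171 voxels

start: 10×10×10 = 1000 voxels
[1] x-view keeps 31 columns → grid now 310
[2] z-view keeps 54 columns → grid now 171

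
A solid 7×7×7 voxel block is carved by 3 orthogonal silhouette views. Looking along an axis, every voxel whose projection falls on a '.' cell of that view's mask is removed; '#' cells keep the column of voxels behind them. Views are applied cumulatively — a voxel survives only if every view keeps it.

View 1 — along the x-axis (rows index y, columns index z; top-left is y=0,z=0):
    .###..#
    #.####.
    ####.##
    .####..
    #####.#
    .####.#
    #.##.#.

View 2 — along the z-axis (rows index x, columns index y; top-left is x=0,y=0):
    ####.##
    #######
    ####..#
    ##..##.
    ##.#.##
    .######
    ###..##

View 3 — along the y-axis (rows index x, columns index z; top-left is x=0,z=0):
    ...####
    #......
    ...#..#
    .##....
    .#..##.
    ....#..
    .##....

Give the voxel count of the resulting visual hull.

full grid |V| = 343
[1] x-view keeps 34 columns → grid now 238
[2] z-view keeps 38 columns → grid now 181
[3] y-view keeps 15 columns → grid now 53

|visual hull| = 53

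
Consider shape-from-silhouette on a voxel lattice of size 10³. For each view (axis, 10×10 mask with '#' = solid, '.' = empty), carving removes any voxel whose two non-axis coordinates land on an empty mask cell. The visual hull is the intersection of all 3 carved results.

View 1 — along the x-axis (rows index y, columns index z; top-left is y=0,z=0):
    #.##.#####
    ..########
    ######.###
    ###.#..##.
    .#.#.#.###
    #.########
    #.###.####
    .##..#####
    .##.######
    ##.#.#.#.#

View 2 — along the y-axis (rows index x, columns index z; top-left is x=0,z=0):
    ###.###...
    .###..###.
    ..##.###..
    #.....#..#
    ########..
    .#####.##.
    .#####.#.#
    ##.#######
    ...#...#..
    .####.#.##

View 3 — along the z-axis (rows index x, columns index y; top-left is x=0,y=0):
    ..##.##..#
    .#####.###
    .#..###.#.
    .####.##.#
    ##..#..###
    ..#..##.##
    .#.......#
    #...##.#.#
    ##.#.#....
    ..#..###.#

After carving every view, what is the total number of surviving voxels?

228 voxels

start: 10×10×10 = 1000 voxels
  1. axis=0 (YZ plane), |mask|=75  ⇒  voxels=750
  2. axis=1 (XZ plane), |mask|=60  ⇒  voxels=446
  3. axis=2 (XY plane), |mask|=52  ⇒  voxels=228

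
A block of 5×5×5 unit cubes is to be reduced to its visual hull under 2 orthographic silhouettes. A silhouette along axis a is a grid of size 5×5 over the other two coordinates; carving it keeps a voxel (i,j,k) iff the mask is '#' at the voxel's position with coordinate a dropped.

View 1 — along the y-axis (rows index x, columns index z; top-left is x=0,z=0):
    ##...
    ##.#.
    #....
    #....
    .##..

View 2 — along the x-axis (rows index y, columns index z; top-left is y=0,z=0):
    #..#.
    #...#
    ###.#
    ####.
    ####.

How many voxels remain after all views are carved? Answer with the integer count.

full grid |V| = 125
step 1: project along y, AND mask (9/25) → |grid| = 45
step 2: project along x, AND mask (16/25) → |grid| = 35

remaining voxels: 35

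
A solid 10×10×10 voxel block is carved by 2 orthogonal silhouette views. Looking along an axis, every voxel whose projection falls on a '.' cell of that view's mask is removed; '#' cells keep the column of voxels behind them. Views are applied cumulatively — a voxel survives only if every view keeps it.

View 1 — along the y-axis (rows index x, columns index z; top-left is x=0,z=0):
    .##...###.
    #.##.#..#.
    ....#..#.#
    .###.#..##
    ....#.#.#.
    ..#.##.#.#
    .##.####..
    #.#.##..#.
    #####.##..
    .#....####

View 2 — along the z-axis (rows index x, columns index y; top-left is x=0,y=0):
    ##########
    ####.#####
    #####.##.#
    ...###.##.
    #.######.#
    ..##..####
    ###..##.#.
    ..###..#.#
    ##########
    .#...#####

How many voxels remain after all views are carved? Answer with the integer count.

|visual hull| = 364

initial block: 10^3 = 1000
V1 y: intersect with XZ mask (50 set) -- 500 left
V2 z: intersect with XY mask (73 set) -- 364 left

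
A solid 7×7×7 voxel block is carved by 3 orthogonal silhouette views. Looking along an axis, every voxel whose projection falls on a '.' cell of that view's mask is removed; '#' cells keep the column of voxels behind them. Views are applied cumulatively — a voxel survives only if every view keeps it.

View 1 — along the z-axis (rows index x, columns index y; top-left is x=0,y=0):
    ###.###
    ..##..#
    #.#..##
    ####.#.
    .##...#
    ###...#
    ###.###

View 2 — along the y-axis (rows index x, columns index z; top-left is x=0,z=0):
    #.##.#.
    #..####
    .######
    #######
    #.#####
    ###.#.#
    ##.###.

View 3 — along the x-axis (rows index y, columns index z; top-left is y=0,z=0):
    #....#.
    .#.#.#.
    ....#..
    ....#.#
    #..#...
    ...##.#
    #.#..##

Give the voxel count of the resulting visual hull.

initial block: 7^3 = 343
  1. axis=2 (XY plane), |mask|=31  ⇒  voxels=217
  2. axis=1 (XZ plane), |mask|=38  ⇒  voxels=166
  3. axis=0 (YZ plane), |mask|=17  ⇒  voxels=60

remaining voxels: 60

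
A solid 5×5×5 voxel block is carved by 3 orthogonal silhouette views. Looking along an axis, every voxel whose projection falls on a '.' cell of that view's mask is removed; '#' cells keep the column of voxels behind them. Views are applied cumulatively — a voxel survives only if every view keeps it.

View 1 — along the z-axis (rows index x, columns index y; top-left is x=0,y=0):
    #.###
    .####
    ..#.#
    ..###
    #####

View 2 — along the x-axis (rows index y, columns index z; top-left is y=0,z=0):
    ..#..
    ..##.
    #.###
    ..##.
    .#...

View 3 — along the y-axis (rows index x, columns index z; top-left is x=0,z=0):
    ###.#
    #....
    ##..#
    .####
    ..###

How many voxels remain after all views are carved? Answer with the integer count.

24 voxels

before carving: 125 voxels (5×5×5)
step 1: project along z, AND mask (18/25) → |grid| = 90
step 2: project along x, AND mask (10/25) → |grid| = 39
step 3: project along y, AND mask (15/25) → |grid| = 24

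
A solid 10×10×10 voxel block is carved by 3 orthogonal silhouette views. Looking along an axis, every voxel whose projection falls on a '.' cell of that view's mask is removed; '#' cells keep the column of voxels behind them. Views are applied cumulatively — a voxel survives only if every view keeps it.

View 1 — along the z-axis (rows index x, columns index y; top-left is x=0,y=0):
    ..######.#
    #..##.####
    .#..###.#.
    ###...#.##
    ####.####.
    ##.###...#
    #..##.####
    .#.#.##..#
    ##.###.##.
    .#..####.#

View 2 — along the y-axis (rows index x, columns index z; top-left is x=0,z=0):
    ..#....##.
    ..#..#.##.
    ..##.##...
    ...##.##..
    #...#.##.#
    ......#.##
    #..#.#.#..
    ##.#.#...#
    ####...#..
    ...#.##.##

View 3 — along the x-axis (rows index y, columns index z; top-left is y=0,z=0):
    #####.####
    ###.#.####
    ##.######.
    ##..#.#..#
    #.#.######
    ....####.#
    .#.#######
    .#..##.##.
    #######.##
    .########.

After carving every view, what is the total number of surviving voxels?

before carving: 1000 voxels (10×10×10)
carve view 1 (along z, XY-mask fill 64/100): 640 voxels remain
carve view 2 (along y, XZ-mask fill 42/100): 269 voxels remain
carve view 3 (along x, YZ-mask fill 73/100): 191 voxels remain

remaining voxels: 191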